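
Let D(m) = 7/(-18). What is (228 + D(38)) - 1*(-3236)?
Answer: 62345/18 ≈ 3463.6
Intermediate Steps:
D(m) = -7/18 (D(m) = 7*(-1/18) = -7/18)
(228 + D(38)) - 1*(-3236) = (228 - 7/18) - 1*(-3236) = 4097/18 + 3236 = 62345/18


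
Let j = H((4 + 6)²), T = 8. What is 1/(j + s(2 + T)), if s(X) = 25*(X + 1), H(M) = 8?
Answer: 1/283 ≈ 0.0035336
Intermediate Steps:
j = 8
s(X) = 25 + 25*X (s(X) = 25*(1 + X) = 25 + 25*X)
1/(j + s(2 + T)) = 1/(8 + (25 + 25*(2 + 8))) = 1/(8 + (25 + 25*10)) = 1/(8 + (25 + 250)) = 1/(8 + 275) = 1/283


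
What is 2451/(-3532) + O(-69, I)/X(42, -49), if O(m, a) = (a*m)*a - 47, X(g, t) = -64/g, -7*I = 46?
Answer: 392727987/197792 ≈ 1985.6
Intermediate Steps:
I = -46/7 (I = -1/7*46 = -46/7 ≈ -6.5714)
O(m, a) = -47 + m*a**2 (O(m, a) = m*a**2 - 47 = -47 + m*a**2)
2451/(-3532) + O(-69, I)/X(42, -49) = 2451/(-3532) + (-47 - 69*(-46/7)**2)/((-64/42)) = 2451*(-1/3532) + (-47 - 69*2116/49)/((-64*1/42)) = -2451/3532 + (-47 - 146004/49)/(-32/21) = -2451/3532 - 148307/49*(-21/32) = -2451/3532 + 444921/224 = 392727987/197792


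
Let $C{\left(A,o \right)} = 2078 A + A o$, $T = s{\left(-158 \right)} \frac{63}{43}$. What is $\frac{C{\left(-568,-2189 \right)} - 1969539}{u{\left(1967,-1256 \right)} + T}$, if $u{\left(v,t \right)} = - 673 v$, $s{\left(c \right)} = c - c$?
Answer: $\frac{1906491}{1323791} \approx 1.4402$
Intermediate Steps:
$s{\left(c \right)} = 0$
$T = 0$ ($T = 0 \cdot \frac{63}{43} = 0$)
$\frac{C{\left(-568,-2189 \right)} - 1969539}{u{\left(1967,-1256 \right)} + T} = \frac{- 568 \left(2078 - 2189\right) - 1969539}{\left(-673\right) 1967 + 0} = \frac{\left(-568\right) \left(-111\right) - 1969539}{-1323791 + 0} = \frac{63048 - 1969539}{-1323791} = \left(-1906491\right) \left(- \frac{1}{1323791}\right) = \frac{1906491}{1323791}$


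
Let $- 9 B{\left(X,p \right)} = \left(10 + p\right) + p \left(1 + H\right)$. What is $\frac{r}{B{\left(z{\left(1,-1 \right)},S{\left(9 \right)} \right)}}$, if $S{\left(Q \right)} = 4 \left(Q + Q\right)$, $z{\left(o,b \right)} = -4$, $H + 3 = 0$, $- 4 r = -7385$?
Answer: $\frac{66465}{248} \approx 268.0$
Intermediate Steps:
$r = \frac{7385}{4}$ ($r = \left(- \frac{1}{4}\right) \left(-7385\right) = \frac{7385}{4} \approx 1846.3$)
$H = -3$ ($H = -3 + 0 = -3$)
$S{\left(Q \right)} = 8 Q$ ($S{\left(Q \right)} = 4 \cdot 2 Q = 8 Q$)
$B{\left(X,p \right)} = - \frac{10}{9} + \frac{p}{9}$ ($B{\left(X,p \right)} = - \frac{\left(10 + p\right) + p \left(1 - 3\right)}{9} = - \frac{\left(10 + p\right) + p \left(-2\right)}{9} = - \frac{\left(10 + p\right) - 2 p}{9} = - \frac{10 - p}{9} = - \frac{10}{9} + \frac{p}{9}$)
$\frac{r}{B{\left(z{\left(1,-1 \right)},S{\left(9 \right)} \right)}} = \frac{7385}{4 \left(- \frac{10}{9} + \frac{8 \cdot 9}{9}\right)} = \frac{7385}{4 \left(- \frac{10}{9} + \frac{1}{9} \cdot 72\right)} = \frac{7385}{4 \left(- \frac{10}{9} + 8\right)} = \frac{7385}{4 \cdot \frac{62}{9}} = \frac{7385}{4} \cdot \frac{9}{62} = \frac{66465}{248}$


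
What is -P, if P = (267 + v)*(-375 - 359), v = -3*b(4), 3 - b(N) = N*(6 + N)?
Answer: 277452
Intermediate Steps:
b(N) = 3 - N*(6 + N)
v = 111 (v = -3*(3 - 1*4**2 - 6*4) = -3*(3 - 1*16 - 24) = -3*(3 - 16 - 24) = -3*(-37) = 111)
P = -277452 (P = (267 + 111)*(-375 - 359) = 378*(-734) = -277452)
-P = -1*(-277452) = 277452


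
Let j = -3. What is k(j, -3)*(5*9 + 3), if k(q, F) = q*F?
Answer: 432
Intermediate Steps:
k(q, F) = F*q
k(j, -3)*(5*9 + 3) = (-3*(-3))*(5*9 + 3) = 9*(45 + 3) = 9*48 = 432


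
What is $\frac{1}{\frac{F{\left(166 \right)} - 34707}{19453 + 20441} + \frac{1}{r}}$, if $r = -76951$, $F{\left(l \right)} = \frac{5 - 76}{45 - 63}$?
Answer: $- \frac{55257897492}{48068544997} \approx -1.1496$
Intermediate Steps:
$F{\left(l \right)} = \frac{71}{18}$ ($F{\left(l \right)} = - \frac{71}{-18} = \left(-71\right) \left(- \frac{1}{18}\right) = \frac{71}{18}$)
$\frac{1}{\frac{F{\left(166 \right)} - 34707}{19453 + 20441} + \frac{1}{r}} = \frac{1}{\frac{\frac{71}{18} - 34707}{19453 + 20441} + \frac{1}{-76951}} = \frac{1}{- \frac{624655}{18 \cdot 39894} - \frac{1}{76951}} = \frac{1}{\left(- \frac{624655}{18}\right) \frac{1}{39894} - \frac{1}{76951}} = \frac{1}{- \frac{624655}{718092} - \frac{1}{76951}} = \frac{1}{- \frac{48068544997}{55257897492}} = - \frac{55257897492}{48068544997}$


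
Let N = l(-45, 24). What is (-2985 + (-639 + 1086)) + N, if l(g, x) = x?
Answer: -2514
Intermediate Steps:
N = 24
(-2985 + (-639 + 1086)) + N = (-2985 + (-639 + 1086)) + 24 = (-2985 + 447) + 24 = -2538 + 24 = -2514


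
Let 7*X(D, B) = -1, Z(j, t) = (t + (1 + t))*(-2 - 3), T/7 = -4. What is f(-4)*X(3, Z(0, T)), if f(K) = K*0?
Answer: 0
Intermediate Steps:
T = -28 (T = 7*(-4) = -28)
Z(j, t) = -5 - 10*t (Z(j, t) = (1 + 2*t)*(-5) = -5 - 10*t)
X(D, B) = -⅐ (X(D, B) = (⅐)*(-1) = -⅐)
f(K) = 0
f(-4)*X(3, Z(0, T)) = 0*(-⅐) = 0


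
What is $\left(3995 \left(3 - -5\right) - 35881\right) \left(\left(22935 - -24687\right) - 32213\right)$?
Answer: $-60418689$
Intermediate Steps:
$\left(3995 \left(3 - -5\right) - 35881\right) \left(\left(22935 - -24687\right) - 32213\right) = \left(3995 \left(3 + 5\right) - 35881\right) \left(\left(22935 + 24687\right) - 32213\right) = \left(3995 \cdot 8 - 35881\right) \left(47622 - 32213\right) = \left(31960 - 35881\right) 15409 = \left(-3921\right) 15409 = -60418689$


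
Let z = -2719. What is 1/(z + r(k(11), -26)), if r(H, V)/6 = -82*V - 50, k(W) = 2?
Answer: 1/9773 ≈ 0.00010232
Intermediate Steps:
r(H, V) = -300 - 492*V (r(H, V) = 6*(-82*V - 50) = 6*(-50 - 82*V) = -300 - 492*V)
1/(z + r(k(11), -26)) = 1/(-2719 + (-300 - 492*(-26))) = 1/(-2719 + (-300 + 12792)) = 1/(-2719 + 12492) = 1/9773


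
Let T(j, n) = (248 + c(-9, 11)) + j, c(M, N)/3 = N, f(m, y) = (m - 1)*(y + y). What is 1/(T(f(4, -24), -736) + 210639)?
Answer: 1/210776 ≈ 4.7444e-6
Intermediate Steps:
f(m, y) = 2*y*(-1 + m) (f(m, y) = (-1 + m)*(2*y) = 2*y*(-1 + m))
c(M, N) = 3*N
T(j, n) = 281 + j (T(j, n) = (248 + 3*11) + j = (248 + 33) + j = 281 + j)
1/(T(f(4, -24), -736) + 210639) = 1/((281 + 2*(-24)*(-1 + 4)) + 210639) = 1/((281 + 2*(-24)*3) + 210639) = 1/((281 - 144) + 210639) = 1/(137 + 210639) = 1/210776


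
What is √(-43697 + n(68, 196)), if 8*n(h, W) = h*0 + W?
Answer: 3*I*√19410/2 ≈ 208.98*I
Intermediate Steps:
n(h, W) = W/8 (n(h, W) = (h*0 + W)/8 = (0 + W)/8 = W/8)
√(-43697 + n(68, 196)) = √(-43697 + (⅛)*196) = √(-43697 + 49/2) = √(-87345/2) = 3*I*√19410/2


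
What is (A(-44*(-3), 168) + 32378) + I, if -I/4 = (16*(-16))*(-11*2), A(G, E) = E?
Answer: 10018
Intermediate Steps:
I = -22528 (I = -4*16*(-16)*(-11*2) = -(-1024)*(-22) = -4*5632 = -22528)
(A(-44*(-3), 168) + 32378) + I = (168 + 32378) - 22528 = 32546 - 22528 = 10018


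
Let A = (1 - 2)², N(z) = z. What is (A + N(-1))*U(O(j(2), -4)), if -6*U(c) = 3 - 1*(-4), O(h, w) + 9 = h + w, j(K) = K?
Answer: 0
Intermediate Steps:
O(h, w) = -9 + h + w (O(h, w) = -9 + (h + w) = -9 + h + w)
A = 1 (A = (-1)² = 1)
U(c) = -7/6 (U(c) = -(3 - 1*(-4))/6 = -(3 + 4)/6 = -⅙*7 = -7/6)
(A + N(-1))*U(O(j(2), -4)) = (1 - 1)*(-7/6) = 0*(-7/6) = 0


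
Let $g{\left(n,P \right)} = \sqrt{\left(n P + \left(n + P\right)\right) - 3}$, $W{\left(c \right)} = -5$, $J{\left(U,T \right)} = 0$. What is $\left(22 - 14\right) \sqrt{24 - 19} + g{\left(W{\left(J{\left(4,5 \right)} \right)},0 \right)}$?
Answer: $8 \sqrt{5} + 2 i \sqrt{2} \approx 17.889 + 2.8284 i$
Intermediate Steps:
$g{\left(n,P \right)} = \sqrt{-3 + P + n + P n}$ ($g{\left(n,P \right)} = \sqrt{\left(P n + \left(P + n\right)\right) - 3} = \sqrt{\left(P + n + P n\right) - 3} = \sqrt{-3 + P + n + P n}$)
$\left(22 - 14\right) \sqrt{24 - 19} + g{\left(W{\left(J{\left(4,5 \right)} \right)},0 \right)} = \left(22 - 14\right) \sqrt{24 - 19} + \sqrt{-3 + 0 - 5 + 0 \left(-5\right)} = 8 \sqrt{5} + \sqrt{-3 + 0 - 5 + 0} = 8 \sqrt{5} + \sqrt{-8} = 8 \sqrt{5} + 2 i \sqrt{2}$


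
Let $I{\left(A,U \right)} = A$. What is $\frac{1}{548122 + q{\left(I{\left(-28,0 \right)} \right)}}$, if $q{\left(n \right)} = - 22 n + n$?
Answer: $\frac{1}{548710} \approx 1.8225 \cdot 10^{-6}$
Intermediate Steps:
$q{\left(n \right)} = - 21 n$
$\frac{1}{548122 + q{\left(I{\left(-28,0 \right)} \right)}} = \frac{1}{548122 - -588} = \frac{1}{548122 + 588} = \frac{1}{548710}$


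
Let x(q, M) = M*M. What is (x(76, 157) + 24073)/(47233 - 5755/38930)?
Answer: 379349492/367754987 ≈ 1.0315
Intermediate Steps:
x(q, M) = M²
(x(76, 157) + 24073)/(47233 - 5755/38930) = (157² + 24073)/(47233 - 5755/38930) = (24649 + 24073)/(47233 - 5755*1/38930) = 48722/(47233 - 1151/7786) = 48722/(367754987/7786) = 48722*(7786/367754987) = 379349492/367754987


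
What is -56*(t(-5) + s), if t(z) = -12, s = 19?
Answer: -392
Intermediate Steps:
-56*(t(-5) + s) = -56*(-12 + 19) = -56*7 = -392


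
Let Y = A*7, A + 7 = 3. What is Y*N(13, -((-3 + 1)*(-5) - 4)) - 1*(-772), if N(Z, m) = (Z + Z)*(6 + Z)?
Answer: -13060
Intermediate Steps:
A = -4 (A = -7 + 3 = -4)
Y = -28 (Y = -4*7 = -28)
N(Z, m) = 2*Z*(6 + Z) (N(Z, m) = (2*Z)*(6 + Z) = 2*Z*(6 + Z))
Y*N(13, -((-3 + 1)*(-5) - 4)) - 1*(-772) = -56*13*(6 + 13) - 1*(-772) = -56*13*19 + 772 = -28*494 + 772 = -13832 + 772 = -13060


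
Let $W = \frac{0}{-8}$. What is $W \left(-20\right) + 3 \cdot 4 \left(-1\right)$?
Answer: $-12$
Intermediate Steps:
$W = 0$ ($W = 0 \left(- \frac{1}{8}\right) = 0$)
$W \left(-20\right) + 3 \cdot 4 \left(-1\right) = 0 \left(-20\right) + 3 \cdot 4 \left(-1\right) = 0 + 12 \left(-1\right) = 0 - 12 = -12$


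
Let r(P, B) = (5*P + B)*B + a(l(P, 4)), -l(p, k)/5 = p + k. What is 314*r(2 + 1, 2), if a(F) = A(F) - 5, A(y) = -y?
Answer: 20096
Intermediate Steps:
l(p, k) = -5*k - 5*p (l(p, k) = -5*(p + k) = -5*(k + p) = -5*k - 5*p)
a(F) = -5 - F (a(F) = -F - 5 = -5 - F)
r(P, B) = 15 + 5*P + B*(B + 5*P) (r(P, B) = (5*P + B)*B + (-5 - (-5*4 - 5*P)) = (B + 5*P)*B + (-5 - (-20 - 5*P)) = B*(B + 5*P) + (-5 + (20 + 5*P)) = B*(B + 5*P) + (15 + 5*P) = 15 + 5*P + B*(B + 5*P))
314*r(2 + 1, 2) = 314*(15 + 2**2 + 5*(2 + 1) + 5*2*(2 + 1)) = 314*(15 + 4 + 5*3 + 5*2*3) = 314*(15 + 4 + 15 + 30) = 314*64 = 20096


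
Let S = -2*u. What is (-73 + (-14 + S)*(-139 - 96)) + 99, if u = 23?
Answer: 14126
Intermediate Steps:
S = -46 (S = -2*23 = -46)
(-73 + (-14 + S)*(-139 - 96)) + 99 = (-73 + (-14 - 46)*(-139 - 96)) + 99 = (-73 - 60*(-235)) + 99 = (-73 + 14100) + 99 = 14027 + 99 = 14126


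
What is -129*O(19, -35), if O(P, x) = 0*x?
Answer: 0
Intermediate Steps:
O(P, x) = 0
-129*O(19, -35) = -129*0 = 0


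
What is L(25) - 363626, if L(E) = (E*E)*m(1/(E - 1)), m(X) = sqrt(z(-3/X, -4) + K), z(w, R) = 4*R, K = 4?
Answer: -363626 + 1250*I*sqrt(3) ≈ -3.6363e+5 + 2165.1*I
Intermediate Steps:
m(X) = 2*I*sqrt(3) (m(X) = sqrt(4*(-4) + 4) = sqrt(-16 + 4) = sqrt(-12) = 2*I*sqrt(3))
L(E) = 2*I*sqrt(3)*E**2 (L(E) = (E*E)*(2*I*sqrt(3)) = E**2*(2*I*sqrt(3)) = 2*I*sqrt(3)*E**2)
L(25) - 363626 = 2*I*sqrt(3)*25**2 - 363626 = 2*I*sqrt(3)*625 - 363626 = 1250*I*sqrt(3) - 363626 = -363626 + 1250*I*sqrt(3)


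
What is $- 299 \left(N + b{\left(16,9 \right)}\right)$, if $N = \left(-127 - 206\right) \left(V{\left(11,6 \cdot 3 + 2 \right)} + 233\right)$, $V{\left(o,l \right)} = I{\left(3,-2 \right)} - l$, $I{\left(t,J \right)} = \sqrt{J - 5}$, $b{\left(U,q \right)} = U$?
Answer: $21202987 + 99567 i \sqrt{7} \approx 2.1203 \cdot 10^{7} + 2.6343 \cdot 10^{5} i$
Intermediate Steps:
$I{\left(t,J \right)} = \sqrt{-5 + J}$
$V{\left(o,l \right)} = - l + i \sqrt{7}$ ($V{\left(o,l \right)} = \sqrt{-5 - 2} - l = \sqrt{-7} - l = i \sqrt{7} - l = - l + i \sqrt{7}$)
$N = -70929 - 333 i \sqrt{7}$ ($N = \left(-127 - 206\right) \left(\left(- (6 \cdot 3 + 2) + i \sqrt{7}\right) + 233\right) = - 333 \left(\left(- (18 + 2) + i \sqrt{7}\right) + 233\right) = - 333 \left(\left(\left(-1\right) 20 + i \sqrt{7}\right) + 233\right) = - 333 \left(\left(-20 + i \sqrt{7}\right) + 233\right) = - 333 \left(213 + i \sqrt{7}\right) = -70929 - 333 i \sqrt{7} \approx -70929.0 - 881.04 i$)
$- 299 \left(N + b{\left(16,9 \right)}\right) = - 299 \left(\left(-70929 - 333 i \sqrt{7}\right) + 16\right) = - 299 \left(-70913 - 333 i \sqrt{7}\right) = 21202987 + 99567 i \sqrt{7}$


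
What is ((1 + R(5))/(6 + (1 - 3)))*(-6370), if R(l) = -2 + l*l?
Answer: -38220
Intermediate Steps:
R(l) = -2 + l²
((1 + R(5))/(6 + (1 - 3)))*(-6370) = ((1 + (-2 + 5²))/(6 + (1 - 3)))*(-6370) = ((1 + (-2 + 25))/(6 - 2))*(-6370) = ((1 + 23)/4)*(-6370) = (24*(¼))*(-6370) = 6*(-6370) = -38220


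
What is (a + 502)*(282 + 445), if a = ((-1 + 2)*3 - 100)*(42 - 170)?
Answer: 9391386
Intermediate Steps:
a = 12416 (a = (1*3 - 100)*(-128) = (3 - 100)*(-128) = -97*(-128) = 12416)
(a + 502)*(282 + 445) = (12416 + 502)*(282 + 445) = 12918*727 = 9391386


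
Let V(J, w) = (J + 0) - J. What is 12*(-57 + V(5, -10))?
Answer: -684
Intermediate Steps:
V(J, w) = 0 (V(J, w) = J - J = 0)
12*(-57 + V(5, -10)) = 12*(-57 + 0) = 12*(-57) = -684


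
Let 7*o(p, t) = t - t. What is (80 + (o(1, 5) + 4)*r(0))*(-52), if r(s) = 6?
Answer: -5408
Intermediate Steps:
o(p, t) = 0 (o(p, t) = (t - t)/7 = (⅐)*0 = 0)
(80 + (o(1, 5) + 4)*r(0))*(-52) = (80 + (0 + 4)*6)*(-52) = (80 + 4*6)*(-52) = (80 + 24)*(-52) = 104*(-52) = -5408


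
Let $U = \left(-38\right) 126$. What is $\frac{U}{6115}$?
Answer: $- \frac{4788}{6115} \approx -0.78299$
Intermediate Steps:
$U = -4788$
$\frac{U}{6115} = - \frac{4788}{6115}$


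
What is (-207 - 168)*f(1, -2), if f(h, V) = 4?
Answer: -1500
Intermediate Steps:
(-207 - 168)*f(1, -2) = (-207 - 168)*4 = -375*4 = -1500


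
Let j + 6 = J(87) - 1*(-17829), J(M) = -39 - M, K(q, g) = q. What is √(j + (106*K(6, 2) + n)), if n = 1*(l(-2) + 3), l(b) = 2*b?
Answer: 2*√4583 ≈ 135.40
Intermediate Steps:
j = 17697 (j = -6 + ((-39 - 1*87) - 1*(-17829)) = -6 + ((-39 - 87) + 17829) = -6 + (-126 + 17829) = -6 + 17703 = 17697)
n = -1 (n = 1*(2*(-2) + 3) = 1*(-4 + 3) = 1*(-1) = -1)
√(j + (106*K(6, 2) + n)) = √(17697 + (106*6 - 1)) = √(17697 + (636 - 1)) = √(17697 + 635) = √18332 = 2*√4583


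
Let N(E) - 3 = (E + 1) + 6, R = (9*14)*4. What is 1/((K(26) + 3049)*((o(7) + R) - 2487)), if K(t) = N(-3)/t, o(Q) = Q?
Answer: -1/6025356 ≈ -1.6597e-7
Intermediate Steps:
R = 504 (R = 126*4 = 504)
N(E) = 10 + E (N(E) = 3 + ((E + 1) + 6) = 3 + ((1 + E) + 6) = 3 + (7 + E) = 10 + E)
K(t) = 7/t (K(t) = (10 - 3)/t = 7/t)
1/((K(26) + 3049)*((o(7) + R) - 2487)) = 1/((7/26 + 3049)*((7 + 504) - 2487)) = 1/((7*(1/26) + 3049)*(511 - 2487)) = 1/((7/26 + 3049)*(-1976)) = -1/1976/(79281/26) = (26/79281)*(-1/1976) = -1/6025356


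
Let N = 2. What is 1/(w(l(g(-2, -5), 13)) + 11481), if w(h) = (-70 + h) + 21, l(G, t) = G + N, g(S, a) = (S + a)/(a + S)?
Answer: 1/11435 ≈ 8.7451e-5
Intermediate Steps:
g(S, a) = 1 (g(S, a) = (S + a)/(S + a) = 1)
l(G, t) = 2 + G (l(G, t) = G + 2 = 2 + G)
w(h) = -49 + h
1/(w(l(g(-2, -5), 13)) + 11481) = 1/((-49 + (2 + 1)) + 11481) = 1/((-49 + 3) + 11481) = 1/(-46 + 11481) = 1/11435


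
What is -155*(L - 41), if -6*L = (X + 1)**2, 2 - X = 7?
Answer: 20305/3 ≈ 6768.3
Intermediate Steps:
X = -5 (X = 2 - 1*7 = 2 - 7 = -5)
L = -8/3 (L = -(-5 + 1)**2/6 = -1/6*(-4)**2 = -1/6*16 = -8/3 ≈ -2.6667)
-155*(L - 41) = -155*(-8/3 - 41) = -155*(-131/3) = 20305/3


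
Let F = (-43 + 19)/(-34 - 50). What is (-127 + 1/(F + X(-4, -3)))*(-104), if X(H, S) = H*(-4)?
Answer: 752492/57 ≈ 13202.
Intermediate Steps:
F = 2/7 (F = -24/(-84) = -24*(-1/84) = 2/7 ≈ 0.28571)
X(H, S) = -4*H
(-127 + 1/(F + X(-4, -3)))*(-104) = (-127 + 1/(2/7 - 4*(-4)))*(-104) = (-127 + 1/(2/7 + 16))*(-104) = (-127 + 1/(114/7))*(-104) = (-127 + 7/114)*(-104) = -14471/114*(-104) = 752492/57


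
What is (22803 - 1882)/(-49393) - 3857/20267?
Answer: -614514708/1001047931 ≈ -0.61387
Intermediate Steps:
(22803 - 1882)/(-49393) - 3857/20267 = 20921*(-1/49393) - 3857*1/20267 = -20921/49393 - 3857/20267 = -614514708/1001047931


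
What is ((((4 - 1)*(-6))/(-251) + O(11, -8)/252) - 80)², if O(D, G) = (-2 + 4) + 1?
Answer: 2839080091849/444535056 ≈ 6386.6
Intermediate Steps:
O(D, G) = 3 (O(D, G) = 2 + 1 = 3)
((((4 - 1)*(-6))/(-251) + O(11, -8)/252) - 80)² = ((((4 - 1)*(-6))/(-251) + 3/252) - 80)² = (((3*(-6))*(-1/251) + 3*(1/252)) - 80)² = ((-18*(-1/251) + 1/84) - 80)² = ((18/251 + 1/84) - 80)² = (1763/21084 - 80)² = (-1684957/21084)² = 2839080091849/444535056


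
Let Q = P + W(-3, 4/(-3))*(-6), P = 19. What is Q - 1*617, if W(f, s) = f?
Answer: -580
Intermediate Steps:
Q = 37 (Q = 19 - 3*(-6) = 19 + 18 = 37)
Q - 1*617 = 37 - 1*617 = 37 - 617 = -580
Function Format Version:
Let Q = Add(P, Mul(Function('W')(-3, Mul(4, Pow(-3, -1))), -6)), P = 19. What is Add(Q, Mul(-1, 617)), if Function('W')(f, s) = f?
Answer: -580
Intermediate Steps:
Q = 37 (Q = Add(19, Mul(-3, -6)) = Add(19, 18) = 37)
Add(Q, Mul(-1, 617)) = Add(37, Mul(-1, 617)) = Add(37, -617) = -580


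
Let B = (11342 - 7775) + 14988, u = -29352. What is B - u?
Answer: 47907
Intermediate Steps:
B = 18555 (B = 3567 + 14988 = 18555)
B - u = 18555 - 1*(-29352) = 18555 + 29352 = 47907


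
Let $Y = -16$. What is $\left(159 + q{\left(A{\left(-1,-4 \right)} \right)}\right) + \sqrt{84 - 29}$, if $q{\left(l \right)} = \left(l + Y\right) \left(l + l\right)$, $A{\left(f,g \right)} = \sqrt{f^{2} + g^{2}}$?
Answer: $193 + \sqrt{55} - 32 \sqrt{17} \approx 68.477$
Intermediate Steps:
$q{\left(l \right)} = 2 l \left(-16 + l\right)$ ($q{\left(l \right)} = \left(l - 16\right) \left(l + l\right) = \left(-16 + l\right) 2 l = 2 l \left(-16 + l\right)$)
$\left(159 + q{\left(A{\left(-1,-4 \right)} \right)}\right) + \sqrt{84 - 29} = \left(159 + 2 \sqrt{\left(-1\right)^{2} + \left(-4\right)^{2}} \left(-16 + \sqrt{\left(-1\right)^{2} + \left(-4\right)^{2}}\right)\right) + \sqrt{84 - 29} = \left(159 + 2 \sqrt{1 + 16} \left(-16 + \sqrt{1 + 16}\right)\right) + \sqrt{55} = \left(159 + 2 \sqrt{17} \left(-16 + \sqrt{17}\right)\right) + \sqrt{55} = 159 + \sqrt{55} + 2 \sqrt{17} \left(-16 + \sqrt{17}\right)$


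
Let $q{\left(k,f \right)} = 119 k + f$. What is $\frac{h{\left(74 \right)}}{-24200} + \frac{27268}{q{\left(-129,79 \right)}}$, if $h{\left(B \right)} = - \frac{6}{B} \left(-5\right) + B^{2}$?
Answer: $- \frac{3438785843}{1709318600} \approx -2.0118$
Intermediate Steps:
$q{\left(k,f \right)} = f + 119 k$
$h{\left(B \right)} = B^{2} + \frac{30}{B}$ ($h{\left(B \right)} = \frac{30}{B} + B^{2} = B^{2} + \frac{30}{B}$)
$\frac{h{\left(74 \right)}}{-24200} + \frac{27268}{q{\left(-129,79 \right)}} = \frac{\frac{1}{74} \left(30 + 74^{3}\right)}{-24200} + \frac{27268}{79 + 119 \left(-129\right)} = \frac{30 + 405224}{74} \left(- \frac{1}{24200}\right) + \frac{27268}{79 - 15351} = \frac{1}{74} \cdot 405254 \left(- \frac{1}{24200}\right) + \frac{27268}{-15272} = \frac{202627}{37} \left(- \frac{1}{24200}\right) + 27268 \left(- \frac{1}{15272}\right) = - \frac{202627}{895400} - \frac{6817}{3818} = - \frac{3438785843}{1709318600}$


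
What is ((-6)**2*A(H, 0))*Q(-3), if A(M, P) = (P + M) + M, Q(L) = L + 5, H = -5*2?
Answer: -1440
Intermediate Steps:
H = -10
Q(L) = 5 + L
A(M, P) = P + 2*M (A(M, P) = (M + P) + M = P + 2*M)
((-6)**2*A(H, 0))*Q(-3) = ((-6)**2*(0 + 2*(-10)))*(5 - 3) = (36*(0 - 20))*2 = (36*(-20))*2 = -720*2 = -1440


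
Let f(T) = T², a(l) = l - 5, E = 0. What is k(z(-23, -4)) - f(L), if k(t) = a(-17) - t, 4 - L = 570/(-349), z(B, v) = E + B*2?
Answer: -941932/121801 ≈ -7.7334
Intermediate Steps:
a(l) = -5 + l
z(B, v) = 2*B (z(B, v) = 0 + B*2 = 0 + 2*B = 2*B)
L = 1966/349 (L = 4 - 570/(-349) = 4 - 570*(-1)/349 = 4 - 1*(-570/349) = 4 + 570/349 = 1966/349 ≈ 5.6332)
k(t) = -22 - t (k(t) = (-5 - 17) - t = -22 - t)
k(z(-23, -4)) - f(L) = (-22 - 2*(-23)) - (1966/349)² = (-22 - 1*(-46)) - 1*3865156/121801 = (-22 + 46) - 3865156/121801 = 24 - 3865156/121801 = -941932/121801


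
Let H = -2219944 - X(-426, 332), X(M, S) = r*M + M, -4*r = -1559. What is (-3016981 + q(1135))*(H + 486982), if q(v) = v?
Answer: 4724330298615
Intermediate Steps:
r = 1559/4 (r = -¼*(-1559) = 1559/4 ≈ 389.75)
X(M, S) = 1563*M/4 (X(M, S) = 1559*M/4 + M = 1563*M/4)
H = -4106969/2 (H = -2219944 - 1563*(-426)/4 = -2219944 - 1*(-332919/2) = -2219944 + 332919/2 = -4106969/2 ≈ -2.0535e+6)
(-3016981 + q(1135))*(H + 486982) = (-3016981 + 1135)*(-4106969/2 + 486982) = -3015846*(-3133005/2) = 4724330298615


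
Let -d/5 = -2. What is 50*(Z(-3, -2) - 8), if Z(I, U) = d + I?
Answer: -50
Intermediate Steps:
d = 10 (d = -5*(-2) = 10)
Z(I, U) = 10 + I
50*(Z(-3, -2) - 8) = 50*((10 - 3) - 8) = 50*(7 - 8) = 50*(-1) = -50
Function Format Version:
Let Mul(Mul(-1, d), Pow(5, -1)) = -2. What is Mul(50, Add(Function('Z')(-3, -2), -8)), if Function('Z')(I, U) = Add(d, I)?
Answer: -50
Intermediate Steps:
d = 10 (d = Mul(-5, -2) = 10)
Function('Z')(I, U) = Add(10, I)
Mul(50, Add(Function('Z')(-3, -2), -8)) = Mul(50, Add(Add(10, -3), -8)) = Mul(50, Add(7, -8)) = Mul(50, -1) = -50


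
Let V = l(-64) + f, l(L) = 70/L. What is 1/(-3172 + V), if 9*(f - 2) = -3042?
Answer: -32/112291 ≈ -0.00028497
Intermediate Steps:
f = -336 (f = 2 + (⅑)*(-3042) = 2 - 338 = -336)
V = -10787/32 (V = 70/(-64) - 336 = 70*(-1/64) - 336 = -35/32 - 336 = -10787/32 ≈ -337.09)
1/(-3172 + V) = 1/(-3172 - 10787/32) = 1/(-112291/32) = -32/112291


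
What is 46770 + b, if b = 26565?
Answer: 73335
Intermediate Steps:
46770 + b = 46770 + 26565 = 73335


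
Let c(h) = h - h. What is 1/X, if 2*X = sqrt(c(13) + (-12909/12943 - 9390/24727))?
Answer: -86*I*sqrt(778679853)/1408101 ≈ -1.7043*I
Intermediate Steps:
c(h) = 0
X = I*sqrt(778679853)/47558 (X = sqrt(0 + (-12909/12943 - 9390/24727))/2 = sqrt(0 + (-12909*1/12943 - 9390*1/24727))/2 = sqrt(0 + (-12909/12943 - 30/79))/2 = sqrt(0 - 1408101/1022497)/2 = sqrt(-1408101/1022497)/2 = (I*sqrt(778679853)/23779)/2 = I*sqrt(778679853)/47558 ≈ 0.58675*I)
1/X = 1/(I*sqrt(778679853)/47558) = -86*I*sqrt(778679853)/1408101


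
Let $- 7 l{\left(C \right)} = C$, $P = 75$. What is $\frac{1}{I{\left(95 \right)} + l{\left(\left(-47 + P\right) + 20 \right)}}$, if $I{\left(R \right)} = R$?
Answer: $\frac{7}{617} \approx 0.011345$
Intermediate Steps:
$l{\left(C \right)} = - \frac{C}{7}$
$\frac{1}{I{\left(95 \right)} + l{\left(\left(-47 + P\right) + 20 \right)}} = \frac{1}{95 - \frac{\left(-47 + 75\right) + 20}{7}} = \frac{1}{95 - \frac{28 + 20}{7}} = \frac{1}{95 - \frac{48}{7}} = \frac{1}{\frac{617}{7}} = \frac{7}{617}$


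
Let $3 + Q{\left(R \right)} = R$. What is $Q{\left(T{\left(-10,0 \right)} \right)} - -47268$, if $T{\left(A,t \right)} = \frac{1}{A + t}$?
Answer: $\frac{472649}{10} \approx 47265.0$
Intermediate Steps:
$Q{\left(R \right)} = -3 + R$
$Q{\left(T{\left(-10,0 \right)} \right)} - -47268 = \left(-3 + \frac{1}{-10 + 0}\right) - -47268 = \left(-3 + \frac{1}{-10}\right) + 47268 = \left(-3 - \frac{1}{10}\right) + 47268 = - \frac{31}{10} + 47268 = \frac{472649}{10}$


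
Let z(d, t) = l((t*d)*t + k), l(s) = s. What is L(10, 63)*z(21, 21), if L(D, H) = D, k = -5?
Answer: 92560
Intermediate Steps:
z(d, t) = -5 + d*t² (z(d, t) = (t*d)*t - 5 = (d*t)*t - 5 = d*t² - 5 = -5 + d*t²)
L(10, 63)*z(21, 21) = 10*(-5 + 21*21²) = 10*(-5 + 21*441) = 10*(-5 + 9261) = 10*9256 = 92560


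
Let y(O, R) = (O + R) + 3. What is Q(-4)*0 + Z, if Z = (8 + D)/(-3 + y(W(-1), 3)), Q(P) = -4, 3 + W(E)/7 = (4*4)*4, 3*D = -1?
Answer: 23/1290 ≈ 0.017829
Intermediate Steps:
D = -⅓ (D = (⅓)*(-1) = -⅓ ≈ -0.33333)
W(E) = 427 (W(E) = -21 + 7*((4*4)*4) = -21 + 7*(16*4) = -21 + 7*64 = -21 + 448 = 427)
y(O, R) = 3 + O + R
Z = 23/1290 (Z = (8 - ⅓)/(-3 + (3 + 427 + 3)) = 23/(3*(-3 + 433)) = (23/3)/430 = (23/3)*(1/430) = 23/1290 ≈ 0.017829)
Q(-4)*0 + Z = -4*0 + 23/1290 = 0 + 23/1290 = 23/1290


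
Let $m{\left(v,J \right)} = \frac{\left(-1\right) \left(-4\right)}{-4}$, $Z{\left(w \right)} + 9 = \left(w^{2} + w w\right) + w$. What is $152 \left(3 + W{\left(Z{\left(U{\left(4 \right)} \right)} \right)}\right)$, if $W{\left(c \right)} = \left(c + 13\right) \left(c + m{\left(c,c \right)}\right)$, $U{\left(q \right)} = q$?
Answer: $158536$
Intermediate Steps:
$Z{\left(w \right)} = -9 + w + 2 w^{2}$ ($Z{\left(w \right)} = -9 + \left(\left(w^{2} + w w\right) + w\right) = -9 + \left(\left(w^{2} + w^{2}\right) + w\right) = -9 + \left(2 w^{2} + w\right) = -9 + \left(w + 2 w^{2}\right) = -9 + w + 2 w^{2}$)
$m{\left(v,J \right)} = -1$ ($m{\left(v,J \right)} = 4 \left(- \frac{1}{4}\right) = -1$)
$W{\left(c \right)} = \left(-1 + c\right) \left(13 + c\right)$ ($W{\left(c \right)} = \left(c + 13\right) \left(c - 1\right) = \left(13 + c\right) \left(-1 + c\right) = \left(-1 + c\right) \left(13 + c\right)$)
$152 \left(3 + W{\left(Z{\left(U{\left(4 \right)} \right)} \right)}\right) = 152 \left(3 + \left(-13 + \left(-9 + 4 + 2 \cdot 4^{2}\right)^{2} + 12 \left(-9 + 4 + 2 \cdot 4^{2}\right)\right)\right) = 152 \left(3 + \left(-13 + \left(-9 + 4 + 2 \cdot 16\right)^{2} + 12 \left(-9 + 4 + 2 \cdot 16\right)\right)\right) = 152 \left(3 + \left(-13 + \left(-9 + 4 + 32\right)^{2} + 12 \left(-9 + 4 + 32\right)\right)\right) = 152 \left(3 + \left(-13 + 27^{2} + 12 \cdot 27\right)\right) = 152 \left(3 + \left(-13 + 729 + 324\right)\right) = 152 \left(3 + 1040\right) = 152 \cdot 1043 = 158536$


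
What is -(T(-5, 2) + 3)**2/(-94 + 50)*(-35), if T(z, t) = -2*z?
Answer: -5915/44 ≈ -134.43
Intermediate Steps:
-(T(-5, 2) + 3)**2/(-94 + 50)*(-35) = -(-2*(-5) + 3)**2/(-94 + 50)*(-35) = -(10 + 3)**2/(-44)*(-35) = -(-1/44*13**2)*(-35) = -(-1/44*169)*(-35) = -(-169)*(-35)/44 = -1*5915/44 = -5915/44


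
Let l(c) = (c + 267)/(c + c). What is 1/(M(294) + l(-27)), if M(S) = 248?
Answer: 9/2192 ≈ 0.0041058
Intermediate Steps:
l(c) = (267 + c)/(2*c) (l(c) = (267 + c)/((2*c)) = (267 + c)*(1/(2*c)) = (267 + c)/(2*c))
1/(M(294) + l(-27)) = 1/(248 + (½)*(267 - 27)/(-27)) = 1/(248 + (½)*(-1/27)*240) = 1/(248 - 40/9) = 1/(2192/9) = 9/2192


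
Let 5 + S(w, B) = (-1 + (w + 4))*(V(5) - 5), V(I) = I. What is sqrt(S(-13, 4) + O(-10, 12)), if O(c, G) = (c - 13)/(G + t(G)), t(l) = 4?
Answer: I*sqrt(103)/4 ≈ 2.5372*I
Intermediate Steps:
S(w, B) = -5 (S(w, B) = -5 + (-1 + (w + 4))*(5 - 5) = -5 + (-1 + (4 + w))*0 = -5 + (3 + w)*0 = -5 + 0 = -5)
O(c, G) = (-13 + c)/(4 + G) (O(c, G) = (c - 13)/(G + 4) = (-13 + c)/(4 + G))
sqrt(S(-13, 4) + O(-10, 12)) = sqrt(-5 + (-13 - 10)/(4 + 12)) = sqrt(-5 - 23/16) = sqrt(-103/16) = I*sqrt(103)/4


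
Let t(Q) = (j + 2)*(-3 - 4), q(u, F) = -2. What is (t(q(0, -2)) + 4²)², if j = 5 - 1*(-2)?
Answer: 2209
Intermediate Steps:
j = 7 (j = 5 + 2 = 7)
t(Q) = -63 (t(Q) = (7 + 2)*(-3 - 4) = 9*(-7) = -63)
(t(q(0, -2)) + 4²)² = (-63 + 4²)² = (-63 + 16)² = (-47)² = 2209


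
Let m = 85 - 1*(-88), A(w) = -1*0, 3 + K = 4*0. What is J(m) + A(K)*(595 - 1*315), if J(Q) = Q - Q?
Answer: 0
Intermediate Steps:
K = -3 (K = -3 + 4*0 = -3 + 0 = -3)
A(w) = 0
m = 173 (m = 85 + 88 = 173)
J(Q) = 0
J(m) + A(K)*(595 - 1*315) = 0 + 0*(595 - 1*315) = 0 + 0*(595 - 315) = 0 + 0*280 = 0 + 0 = 0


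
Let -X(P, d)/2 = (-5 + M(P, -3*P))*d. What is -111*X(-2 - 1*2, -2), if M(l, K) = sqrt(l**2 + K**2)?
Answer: 2220 - 1776*sqrt(10) ≈ -3396.2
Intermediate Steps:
M(l, K) = sqrt(K**2 + l**2)
X(P, d) = -2*d*(-5 + sqrt(10)*sqrt(P**2)) (X(P, d) = -2*(-5 + sqrt((-3*P)**2 + P**2))*d = -2*(-5 + sqrt(9*P**2 + P**2))*d = -2*(-5 + sqrt(10*P**2))*d = -2*(-5 + sqrt(10)*sqrt(P**2))*d = -2*d*(-5 + sqrt(10)*sqrt(P**2)))
-111*X(-2 - 1*2, -2) = -222*(-2)*(5 - sqrt(10)*sqrt((-2 - 1*2)**2)) = -222*(-2)*(5 - sqrt(10)*sqrt((-2 - 2)**2)) = -222*(-2)*(5 - sqrt(10)*sqrt((-4)**2)) = -222*(-2)*(5 - sqrt(10)*sqrt(16)) = -222*(-2)*(5 - 1*sqrt(10)*4) = -222*(-2)*(5 - 4*sqrt(10)) = -111*(-20 + 16*sqrt(10)) = 2220 - 1776*sqrt(10)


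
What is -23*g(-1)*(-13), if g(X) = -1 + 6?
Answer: 1495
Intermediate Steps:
g(X) = 5
-23*g(-1)*(-13) = -23*5*(-13) = -115*(-13) = 1495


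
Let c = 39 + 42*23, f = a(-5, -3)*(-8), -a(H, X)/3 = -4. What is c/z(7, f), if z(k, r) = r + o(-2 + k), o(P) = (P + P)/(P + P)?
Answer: -201/19 ≈ -10.579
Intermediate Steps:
a(H, X) = 12 (a(H, X) = -3*(-4) = 12)
f = -96 (f = 12*(-8) = -96)
o(P) = 1 (o(P) = (2*P)/((2*P)) = (2*P)*(1/(2*P)) = 1)
c = 1005 (c = 39 + 966 = 1005)
z(k, r) = 1 + r (z(k, r) = r + 1 = 1 + r)
c/z(7, f) = 1005/(1 - 96) = 1005/(-95) = 1005*(-1/95) = -201/19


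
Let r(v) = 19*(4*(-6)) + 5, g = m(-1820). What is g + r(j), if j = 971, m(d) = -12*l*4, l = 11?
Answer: -979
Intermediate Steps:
m(d) = -528 (m(d) = -12*11*4 = -132*4 = -528)
g = -528
r(v) = -451 (r(v) = 19*(-24) + 5 = -456 + 5 = -451)
g + r(j) = -528 - 451 = -979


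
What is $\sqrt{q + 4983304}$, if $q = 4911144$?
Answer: $4 \sqrt{618403} \approx 3145.5$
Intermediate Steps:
$\sqrt{q + 4983304} = \sqrt{4911144 + 4983304} = \sqrt{9894448} = 4 \sqrt{618403}$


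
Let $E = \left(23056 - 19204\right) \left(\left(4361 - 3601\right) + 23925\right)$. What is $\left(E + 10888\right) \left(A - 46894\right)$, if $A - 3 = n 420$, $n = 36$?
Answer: $-3021342926668$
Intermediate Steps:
$A = 15123$ ($A = 3 + 36 \cdot 420 = 3 + 15120 = 15123$)
$E = 95086620$ ($E = 3852 \left(760 + 23925\right) = 3852 \cdot 24685 = 95086620$)
$\left(E + 10888\right) \left(A - 46894\right) = \left(95086620 + 10888\right) \left(15123 - 46894\right) = 95097508 \left(-31771\right) = -3021342926668$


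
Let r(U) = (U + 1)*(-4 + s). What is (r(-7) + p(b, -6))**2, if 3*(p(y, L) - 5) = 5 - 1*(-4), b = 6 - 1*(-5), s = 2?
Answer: 400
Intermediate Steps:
b = 11 (b = 6 + 5 = 11)
r(U) = -2 - 2*U (r(U) = (U + 1)*(-4 + 2) = (1 + U)*(-2) = -2 - 2*U)
p(y, L) = 8 (p(y, L) = 5 + (5 - 1*(-4))/3 = 5 + (5 + 4)/3 = 5 + (1/3)*9 = 5 + 3 = 8)
(r(-7) + p(b, -6))**2 = ((-2 - 2*(-7)) + 8)**2 = ((-2 + 14) + 8)**2 = (12 + 8)**2 = 20**2 = 400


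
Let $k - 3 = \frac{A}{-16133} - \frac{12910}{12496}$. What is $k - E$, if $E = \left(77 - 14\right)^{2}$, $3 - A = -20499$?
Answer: $- \frac{23529470915}{5929352} \approx -3968.3$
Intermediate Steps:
$A = 20502$ ($A = 3 - -20499 = 3 + 20499 = 20502$)
$E = 3969$ ($E = 63^{2} = 3969$)
$k = \frac{4127173}{5929352}$ ($k = 3 + \left(\frac{20502}{-16133} - \frac{12910}{12496}\right) = 3 + \left(20502 \left(- \frac{1}{16133}\right) - \frac{6455}{6248}\right) = 3 - \frac{13660883}{5929352} = \frac{4127173}{5929352} \approx 0.69606$)
$k - E = \frac{4127173}{5929352} - 3969 = - \frac{23529470915}{5929352}$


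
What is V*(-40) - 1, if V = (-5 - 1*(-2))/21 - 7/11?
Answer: 2323/77 ≈ 30.169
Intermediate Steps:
V = -60/77 (V = (-5 + 2)*(1/21) - 7*1/11 = -3*1/21 - 7/11 = -⅐ - 7/11 = -60/77 ≈ -0.77922)
V*(-40) - 1 = -60/77*(-40) - 1 = 2400/77 - 1 = 2323/77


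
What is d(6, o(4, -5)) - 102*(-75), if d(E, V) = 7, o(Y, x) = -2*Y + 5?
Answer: 7657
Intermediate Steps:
o(Y, x) = 5 - 2*Y
d(6, o(4, -5)) - 102*(-75) = 7 - 102*(-75) = 7 + 7650 = 7657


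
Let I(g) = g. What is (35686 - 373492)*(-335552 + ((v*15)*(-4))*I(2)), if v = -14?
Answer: 112783964832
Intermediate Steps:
(35686 - 373492)*(-335552 + ((v*15)*(-4))*I(2)) = (35686 - 373492)*(-335552 + (-14*15*(-4))*2) = -337806*(-335552 - 210*(-4)*2) = -337806*(-335552 + 840*2) = -337806*(-335552 + 1680) = -337806*(-333872) = 112783964832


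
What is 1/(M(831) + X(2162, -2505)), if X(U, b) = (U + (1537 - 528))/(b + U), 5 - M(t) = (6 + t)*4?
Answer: -49/164260 ≈ -0.00029831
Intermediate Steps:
M(t) = -19 - 4*t (M(t) = 5 - (6 + t)*4 = 5 - (24 + 4*t) = 5 + (-24 - 4*t) = -19 - 4*t)
X(U, b) = (1009 + U)/(U + b) (X(U, b) = (U + 1009)/(U + b) = (1009 + U)/(U + b))
1/(M(831) + X(2162, -2505)) = 1/((-19 - 4*831) + (1009 + 2162)/(2162 - 2505)) = 1/((-19 - 3324) + 3171/(-343)) = 1/(-3343 - 1/343*3171) = 1/(-3343 - 453/49) = 1/(-164260/49) = -49/164260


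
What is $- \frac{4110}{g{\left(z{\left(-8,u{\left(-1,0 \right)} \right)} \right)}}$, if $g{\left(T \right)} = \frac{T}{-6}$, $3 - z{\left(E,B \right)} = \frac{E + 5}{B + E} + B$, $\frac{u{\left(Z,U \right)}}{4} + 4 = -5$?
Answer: $\frac{361680}{571} \approx 633.42$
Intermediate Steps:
$u{\left(Z,U \right)} = -36$ ($u{\left(Z,U \right)} = -16 + 4 \left(-5\right) = -16 - 20 = -36$)
$z{\left(E,B \right)} = 3 - B - \frac{5 + E}{B + E}$ ($z{\left(E,B \right)} = 3 - \left(\frac{E + 5}{B + E} + B\right) = 3 - \left(\frac{5 + E}{B + E} + B\right) = 3 - \left(B + \frac{5 + E}{B + E}\right) = 3 - B - \frac{5 + E}{B + E}$)
$g{\left(T \right)} = - \frac{T}{6}$ ($g{\left(T \right)} = T \left(- \frac{1}{6}\right) = - \frac{T}{6}$)
$- \frac{4110}{g{\left(z{\left(-8,u{\left(-1,0 \right)} \right)} \right)}} = - \frac{4110}{\left(- \frac{1}{6}\right) \frac{-5 - \left(-36\right)^{2} + 2 \left(-8\right) + 3 \left(-36\right) - \left(-36\right) \left(-8\right)}{-36 - 8}} = - \frac{4110}{\left(- \frac{1}{6}\right) \frac{-5 - 1296 - 16 - 108 - 288}{-44}} = - \frac{4110}{\left(- \frac{1}{6}\right) \left(- \frac{-5 - 1296 - 16 - 108 - 288}{44}\right)} = - \frac{4110}{\left(- \frac{1}{6}\right) \left(\left(- \frac{1}{44}\right) \left(-1713\right)\right)} = - \frac{4110}{\left(- \frac{1}{6}\right) \frac{1713}{44}} = - \frac{4110}{- \frac{571}{88}} = \left(-4110\right) \left(- \frac{88}{571}\right) = \frac{361680}{571}$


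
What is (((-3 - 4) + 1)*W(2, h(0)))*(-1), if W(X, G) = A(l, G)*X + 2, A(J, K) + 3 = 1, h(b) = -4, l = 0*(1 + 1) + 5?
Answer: -12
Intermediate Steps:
l = 5 (l = 0*2 + 5 = 0 + 5 = 5)
A(J, K) = -2 (A(J, K) = -3 + 1 = -2)
W(X, G) = 2 - 2*X (W(X, G) = -2*X + 2 = 2 - 2*X)
(((-3 - 4) + 1)*W(2, h(0)))*(-1) = (((-3 - 4) + 1)*(2 - 2*2))*(-1) = ((-7 + 1)*(2 - 4))*(-1) = -6*(-2)*(-1) = 12*(-1) = -12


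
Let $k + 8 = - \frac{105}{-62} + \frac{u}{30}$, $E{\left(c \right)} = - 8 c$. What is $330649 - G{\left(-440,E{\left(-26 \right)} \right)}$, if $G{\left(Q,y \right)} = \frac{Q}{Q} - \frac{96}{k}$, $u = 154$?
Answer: $\frac{360647688}{1091} \approx 3.3057 \cdot 10^{5}$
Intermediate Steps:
$k = - \frac{1091}{930}$ ($k = -8 + \left(- \frac{105}{-62} + \frac{154}{30}\right) = -8 + \left(\left(-105\right) \left(- \frac{1}{62}\right) + 154 \cdot \frac{1}{30}\right) = -8 + \left(\frac{105}{62} + \frac{77}{15}\right) = -8 + \frac{6349}{930} = - \frac{1091}{930} \approx -1.1731$)
$G{\left(Q,y \right)} = \frac{90371}{1091}$ ($G{\left(Q,y \right)} = \frac{Q}{Q} - \frac{96}{- \frac{1091}{930}} = 1 - - \frac{89280}{1091} = 1 + \frac{89280}{1091} = \frac{90371}{1091}$)
$330649 - G{\left(-440,E{\left(-26 \right)} \right)} = 330649 - \frac{90371}{1091} = \frac{360647688}{1091}$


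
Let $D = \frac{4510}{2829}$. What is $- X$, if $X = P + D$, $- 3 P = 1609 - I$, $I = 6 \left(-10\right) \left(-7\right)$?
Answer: $\frac{9079}{23} \approx 394.74$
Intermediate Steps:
$I = 420$ ($I = \left(-60\right) \left(-7\right) = 420$)
$D = \frac{110}{69}$ ($D = 4510 \cdot \frac{1}{2829} = \frac{110}{69} \approx 1.5942$)
$P = - \frac{1189}{3}$ ($P = - \frac{1609 - 420}{3} = \left(- \frac{1}{3}\right) 1189 = - \frac{1189}{3} \approx -396.33$)
$X = - \frac{9079}{23}$ ($X = - \frac{1189}{3} + \frac{110}{69} = - \frac{9079}{23} \approx -394.74$)
$- X = \left(-1\right) \left(- \frac{9079}{23}\right) = \frac{9079}{23}$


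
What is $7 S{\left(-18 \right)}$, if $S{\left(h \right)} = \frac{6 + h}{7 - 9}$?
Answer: $42$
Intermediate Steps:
$S{\left(h \right)} = -3 - \frac{h}{2}$ ($S{\left(h \right)} = \frac{6 + h}{-2} = \left(6 + h\right) \left(- \frac{1}{2}\right) = -3 - \frac{h}{2}$)
$7 S{\left(-18 \right)} = 7 \left(-3 - -9\right) = 7 \left(-3 + 9\right) = 7 \cdot 6 = 42$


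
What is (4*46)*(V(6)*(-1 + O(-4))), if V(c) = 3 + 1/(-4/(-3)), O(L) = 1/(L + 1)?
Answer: -920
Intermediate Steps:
O(L) = 1/(1 + L)
V(c) = 15/4 (V(c) = 3 + 1/(-4*(-⅓)) = 3 + 1/(4/3) = 3 + ¾ = 15/4)
(4*46)*(V(6)*(-1 + O(-4))) = (4*46)*(15*(-1 + 1/(1 - 4))/4) = 184*(15*(-1 + 1/(-3))/4) = 184*(15*(-1 - ⅓)/4) = 184*((15/4)*(-4/3)) = 184*(-5) = -920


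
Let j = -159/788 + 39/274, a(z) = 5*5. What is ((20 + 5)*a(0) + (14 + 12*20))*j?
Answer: -5640543/107956 ≈ -52.249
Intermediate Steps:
a(z) = 25
j = -6417/107956 (j = -159*1/788 + 39*(1/274) = -159/788 + 39/274 = -6417/107956 ≈ -0.059441)
((20 + 5)*a(0) + (14 + 12*20))*j = ((20 + 5)*25 + (14 + 12*20))*(-6417/107956) = (25*25 + (14 + 240))*(-6417/107956) = (625 + 254)*(-6417/107956) = 879*(-6417/107956) = -5640543/107956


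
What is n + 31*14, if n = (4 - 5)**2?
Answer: 435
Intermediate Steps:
n = 1 (n = (-1)**2 = 1)
n + 31*14 = 1 + 31*14 = 1 + 434 = 435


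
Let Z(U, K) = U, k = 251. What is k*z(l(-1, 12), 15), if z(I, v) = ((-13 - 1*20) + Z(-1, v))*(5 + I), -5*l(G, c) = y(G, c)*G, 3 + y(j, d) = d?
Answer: -290156/5 ≈ -58031.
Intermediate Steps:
y(j, d) = -3 + d
l(G, c) = -G*(-3 + c)/5 (l(G, c) = -(-3 + c)*G/5 = -G*(-3 + c)/5)
z(I, v) = -170 - 34*I (z(I, v) = ((-13 - 1*20) - 1)*(5 + I) = ((-13 - 20) - 1)*(5 + I) = (-33 - 1)*(5 + I) = -34*(5 + I) = -170 - 34*I)
k*z(l(-1, 12), 15) = 251*(-170 - 34*(-1)*(3 - 1*12)/5) = 251*(-170 - 34*(-1)*(3 - 12)/5) = 251*(-170 - 34*(-1)*(-9)/5) = 251*(-170 - 34*9/5) = 251*(-170 - 306/5) = 251*(-1156/5) = -290156/5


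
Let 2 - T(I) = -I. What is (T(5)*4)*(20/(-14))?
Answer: -40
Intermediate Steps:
T(I) = 2 + I (T(I) = 2 - (-1)*I = 2 + I)
(T(5)*4)*(20/(-14)) = ((2 + 5)*4)*(20/(-14)) = (7*4)*(20*(-1/14)) = 28*(-10/7) = -40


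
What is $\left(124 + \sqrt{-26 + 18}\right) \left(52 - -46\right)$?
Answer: $12152 + 196 i \sqrt{2} \approx 12152.0 + 277.19 i$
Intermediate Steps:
$\left(124 + \sqrt{-26 + 18}\right) \left(52 - -46\right) = \left(124 + \sqrt{-8}\right) \left(52 + 46\right) = \left(124 + 2 i \sqrt{2}\right) 98 = 12152 + 196 i \sqrt{2}$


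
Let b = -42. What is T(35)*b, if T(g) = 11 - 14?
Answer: 126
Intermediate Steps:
T(g) = -3
T(35)*b = -3*(-42) = 126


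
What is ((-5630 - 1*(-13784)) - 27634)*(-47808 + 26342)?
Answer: 418157680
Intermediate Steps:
((-5630 - 1*(-13784)) - 27634)*(-47808 + 26342) = ((-5630 + 13784) - 27634)*(-21466) = (8154 - 27634)*(-21466) = -19480*(-21466) = 418157680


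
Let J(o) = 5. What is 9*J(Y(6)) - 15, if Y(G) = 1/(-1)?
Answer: 30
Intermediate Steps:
Y(G) = -1
9*J(Y(6)) - 15 = 9*5 - 15 = 45 - 15 = 30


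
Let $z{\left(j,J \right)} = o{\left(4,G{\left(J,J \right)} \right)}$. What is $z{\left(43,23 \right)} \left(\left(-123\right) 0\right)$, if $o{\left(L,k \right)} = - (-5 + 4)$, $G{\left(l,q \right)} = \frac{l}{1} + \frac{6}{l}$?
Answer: $0$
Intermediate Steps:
$G{\left(l,q \right)} = l + \frac{6}{l}$ ($G{\left(l,q \right)} = l 1 + \frac{6}{l} = l + \frac{6}{l}$)
$o{\left(L,k \right)} = 1$ ($o{\left(L,k \right)} = \left(-1\right) \left(-1\right) = 1$)
$z{\left(j,J \right)} = 1$
$z{\left(43,23 \right)} \left(\left(-123\right) 0\right) = 1 \left(\left(-123\right) 0\right) = 1 \cdot 0 = 0$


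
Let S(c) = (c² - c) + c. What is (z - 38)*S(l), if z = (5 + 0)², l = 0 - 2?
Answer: -52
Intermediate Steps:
l = -2
z = 25 (z = 5² = 25)
S(c) = c²
(z - 38)*S(l) = (25 - 38)*(-2)² = -13*4 = -52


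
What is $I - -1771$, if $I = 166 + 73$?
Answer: $2010$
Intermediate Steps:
$I = 239$
$I - -1771 = 239 - -1771 = 239 + 1771 = 2010$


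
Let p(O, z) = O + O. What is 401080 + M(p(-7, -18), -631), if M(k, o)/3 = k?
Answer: 401038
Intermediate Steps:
p(O, z) = 2*O
M(k, o) = 3*k
401080 + M(p(-7, -18), -631) = 401080 + 3*(2*(-7)) = 401080 + 3*(-14) = 401080 - 42 = 401038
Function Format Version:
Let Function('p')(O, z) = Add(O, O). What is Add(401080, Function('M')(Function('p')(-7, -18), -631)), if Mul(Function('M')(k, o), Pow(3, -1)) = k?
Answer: 401038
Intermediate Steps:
Function('p')(O, z) = Mul(2, O)
Function('M')(k, o) = Mul(3, k)
Add(401080, Function('M')(Function('p')(-7, -18), -631)) = Add(401080, Mul(3, Mul(2, -7))) = Add(401080, Mul(3, -14)) = Add(401080, -42) = 401038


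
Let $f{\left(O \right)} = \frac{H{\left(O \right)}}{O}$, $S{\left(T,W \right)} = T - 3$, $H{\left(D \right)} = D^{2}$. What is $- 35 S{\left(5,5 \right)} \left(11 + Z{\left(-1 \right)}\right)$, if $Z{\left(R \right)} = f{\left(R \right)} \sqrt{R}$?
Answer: $-770 + 70 i \approx -770.0 + 70.0 i$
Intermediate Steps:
$S{\left(T,W \right)} = -3 + T$
$f{\left(O \right)} = O$ ($f{\left(O \right)} = \frac{O^{2}}{O} = O$)
$Z{\left(R \right)} = R^{\frac{3}{2}}$ ($Z{\left(R \right)} = R \sqrt{R} = R^{\frac{3}{2}}$)
$- 35 S{\left(5,5 \right)} \left(11 + Z{\left(-1 \right)}\right) = - 35 \left(-3 + 5\right) \left(11 + \left(-1\right)^{\frac{3}{2}}\right) = \left(-35\right) 2 \left(11 - i\right) = - 70 \left(11 - i\right) = -770 + 70 i$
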